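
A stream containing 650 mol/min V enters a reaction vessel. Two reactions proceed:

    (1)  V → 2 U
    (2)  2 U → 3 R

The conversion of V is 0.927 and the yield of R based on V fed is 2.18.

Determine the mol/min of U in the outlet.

Conversion of V: V consumed = 1ξ₁ = 0.927 × 650 → ξ₁ = 602.6 mol/min.
Yield of R: 3ξ₂ / 650 = 2.18 → ξ₂ = 472.3 mol/min.
Outlet amounts (n = n₀ + Σ ν·ξ):
  V: 650 − 1(602.6) = 47.45
  U: 0 + 2(602.6) − 2(472.3) = 260.4
  R: 0 + 3(472.3) = 1417

260 mol/min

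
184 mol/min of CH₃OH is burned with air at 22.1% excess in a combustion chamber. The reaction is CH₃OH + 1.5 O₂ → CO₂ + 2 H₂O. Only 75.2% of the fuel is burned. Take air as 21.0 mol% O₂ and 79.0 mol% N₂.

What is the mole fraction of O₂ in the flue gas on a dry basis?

0.0819

Stoichiometric O₂ = 1.5 × 184 = 276 mol/min; O₂ fed = 276 × 1.221 = 337 mol/min.
N₂ fed = 337 × 79/21 = 1268 mol/min.
Fuel reacted = 0.752 × 184 → ξ = 138.4 mol/min.
Outlet (n = n₀ + ν ξ):
  CH₃OH: 184 − 1(138.4) = 45.63
  O₂: 337 − 1.5(138.4) = 129.4
  N₂: 1268 (inert)
  CO₂: 0 + 1(138.4) = 138.4
  H₂O: 0 + 2(138.4) = 276.7
Dry total = 1581 mol/min; y_O₂ (dry) = 129.4 / 1581 = 0.08186.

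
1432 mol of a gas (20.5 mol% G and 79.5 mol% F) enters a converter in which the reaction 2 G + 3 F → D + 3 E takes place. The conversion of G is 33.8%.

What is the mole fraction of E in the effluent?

0.108

G reacted = 0.338 × 293.6 = 99.22 mol; ν_G = −2, so ξ = 99.22/2 = 49.61 mol.
Outlet amounts (n = n₀ + ν ξ):
  G: 293.6 − 2(49.61) = 194.3
  F: 1138 − 3(49.61) = 989.6
  D: 0 + 1(49.61) = 49.61
  E: 0 + 3(49.61) = 148.8
Total out = 1382 mol; y_E = 148.8 / 1382 = 0.1077.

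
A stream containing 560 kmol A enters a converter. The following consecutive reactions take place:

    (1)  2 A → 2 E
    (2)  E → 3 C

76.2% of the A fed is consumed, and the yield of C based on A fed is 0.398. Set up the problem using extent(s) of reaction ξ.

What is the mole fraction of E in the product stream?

Conversion of A: A consumed = 2ξ₁ = 0.762 × 560 → ξ₁ = 213.4 kmol.
Yield of C: 3ξ₂ / 560 = 0.398 → ξ₂ = 74.29 kmol.
Outlet amounts (n = n₀ + Σ ν·ξ):
  A: 560 − 2(213.4) = 133.3
  E: 0 + 2(213.4) − 1(74.29) = 352.4
  C: 0 + 3(74.29) = 222.9
Total out = 708.6 kmol; y_E = 352.4 / 708.6 = 0.4974.

0.497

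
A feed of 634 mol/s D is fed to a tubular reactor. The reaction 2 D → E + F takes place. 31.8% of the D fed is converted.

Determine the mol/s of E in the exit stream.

101 mol/s

D reacted = 0.318 × 634 = 201.6 mol/s; ν_D = −2, so ξ = 201.6/2 = 100.8 mol/s.
Outlet amounts (n = n₀ + ν ξ):
  D: 634 − 2(100.8) = 432.4
  E: 0 + 1(100.8) = 100.8
  F: 0 + 1(100.8) = 100.8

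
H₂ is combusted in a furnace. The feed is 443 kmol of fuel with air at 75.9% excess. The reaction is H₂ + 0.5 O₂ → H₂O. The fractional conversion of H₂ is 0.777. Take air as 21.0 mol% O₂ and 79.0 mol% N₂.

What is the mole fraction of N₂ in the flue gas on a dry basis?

0.823

Stoichiometric O₂ = 0.5 × 443 = 221.5 kmol; O₂ fed = 221.5 × 1.759 = 389.6 kmol.
N₂ fed = 389.6 × 79/21 = 1466 kmol.
Fuel reacted = 0.777 × 443 → ξ = 344.2 kmol.
Outlet (n = n₀ + ν ξ):
  H₂: 443 − 1(344.2) = 98.79
  O₂: 389.6 − 0.5(344.2) = 217.5
  N₂: 1466 (inert)
  H₂O: 0 + 1(344.2) = 344.2
Dry total = 1782 kmol; y_N₂ (dry) = 1466 / 1782 = 0.8225.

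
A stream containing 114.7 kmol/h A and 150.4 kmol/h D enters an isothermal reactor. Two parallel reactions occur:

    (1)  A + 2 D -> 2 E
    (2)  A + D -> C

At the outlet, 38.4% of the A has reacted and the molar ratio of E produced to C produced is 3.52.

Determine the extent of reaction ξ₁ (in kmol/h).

Conversion of A: A consumed = 0.384 × 114.7 = 44.04 kmol/h = 1ξ₁ + 1ξ₂.
Selectivity: 2ξ₁ / (1ξ₂) = 3.52 → ξ₁ = 1.76 ξ₂.
Substitute: (1·1.76 + 1) ξ₂ = 44.04 → ξ₂ = 15.96 kmol/h, ξ₁ = 28.09 kmol/h.
Outlet amounts (n = n₀ + Σ ν·ξ):
  A: 114.7 − 1(28.09) − 1(15.96) = 70.66
  D: 150.4 − 2(28.09) − 1(15.96) = 78.27
  E: 0 + 2(28.09) = 56.17
  C: 0 + 1(15.96) = 15.96

ξ₁ = 28.1 kmol/h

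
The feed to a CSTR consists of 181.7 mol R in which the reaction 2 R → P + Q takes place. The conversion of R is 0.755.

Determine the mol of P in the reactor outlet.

68.6 mol

R reacted = 0.755 × 181.7 = 137.2 mol; ν_R = −2, so ξ = 137.2/2 = 68.59 mol.
Outlet amounts (n = n₀ + ν ξ):
  R: 181.7 − 2(68.59) = 44.52
  P: 0 + 1(68.59) = 68.59
  Q: 0 + 1(68.59) = 68.59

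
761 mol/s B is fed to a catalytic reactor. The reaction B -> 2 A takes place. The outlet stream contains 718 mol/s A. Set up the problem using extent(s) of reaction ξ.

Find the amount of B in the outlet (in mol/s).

For A: n = n₀ + 2ξ → 718 = 0 + 2ξ, giving ξ = 359 mol/s.
Outlet amounts (n = n₀ + ν ξ):
  B: 761 − 1(359) = 402
  A: 0 + 2(359) = 718

402 mol/s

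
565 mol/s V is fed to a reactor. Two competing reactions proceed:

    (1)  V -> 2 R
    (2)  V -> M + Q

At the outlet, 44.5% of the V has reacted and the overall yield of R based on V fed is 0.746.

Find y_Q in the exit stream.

0.0498

Yield of R: 2ξ₁ / 565 = 0.746 → ξ₁ = 210.7 mol/s.
Conversion of V: 1ξ₁ + 1ξ₂ = 0.445 × 565 = 251.4 → ξ₂ = 40.68 mol/s.
Outlet amounts (n = n₀ + Σ ν·ξ):
  V: 565 − 1(210.7) − 1(40.68) = 313.6
  R: 0 + 2(210.7) = 421.5
  M: 0 + 1(40.68) = 40.68
  Q: 0 + 1(40.68) = 40.68
Total out = 816.4 mol/s; y_Q = 40.68 / 816.4 = 0.04983.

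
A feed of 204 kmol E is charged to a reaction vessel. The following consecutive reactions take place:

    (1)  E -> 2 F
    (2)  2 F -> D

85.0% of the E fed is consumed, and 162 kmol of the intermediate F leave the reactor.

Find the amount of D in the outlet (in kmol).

Conversion of E: E consumed = 1ξ₁ = 0.85 × 204 → ξ₁ = 173.4 kmol.
F balance: n_F = 0 + 2ξ₁ − 2ξ₂ = 162 → ξ₂ = (2·173.4 − 162)/2 = 92.4 kmol.
Outlet amounts (n = n₀ + Σ ν·ξ):
  E: 204 − 1(173.4) = 30.6
  F: 0 + 2(173.4) − 2(92.4) = 162
  D: 0 + 1(92.4) = 92.4

92.4 kmol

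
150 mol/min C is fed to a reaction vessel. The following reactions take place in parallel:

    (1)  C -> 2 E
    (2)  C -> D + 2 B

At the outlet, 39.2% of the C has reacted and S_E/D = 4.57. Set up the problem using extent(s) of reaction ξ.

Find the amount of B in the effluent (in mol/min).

Conversion of C: C consumed = 0.392 × 150 = 58.8 mol/min = 1ξ₁ + 1ξ₂.
Selectivity: 2ξ₁ / (1ξ₂) = 4.57 → ξ₁ = 2.285 ξ₂.
Substitute: (1·2.285 + 1) ξ₂ = 58.8 → ξ₂ = 17.9 mol/min, ξ₁ = 40.9 mol/min.
Outlet amounts (n = n₀ + Σ ν·ξ):
  C: 150 − 1(40.9) − 1(17.9) = 91.2
  E: 0 + 2(40.9) = 81.8
  D: 0 + 1(17.9) = 17.9
  B: 0 + 2(17.9) = 35.8

35.8 mol/min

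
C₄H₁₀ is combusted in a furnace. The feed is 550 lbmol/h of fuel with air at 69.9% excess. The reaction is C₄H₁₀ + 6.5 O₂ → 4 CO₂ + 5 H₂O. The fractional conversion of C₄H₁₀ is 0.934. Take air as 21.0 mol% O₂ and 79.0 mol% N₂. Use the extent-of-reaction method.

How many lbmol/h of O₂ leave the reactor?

2730 lbmol/h

Stoichiometric O₂ = 6.5 × 550 = 3575 lbmol/h; O₂ fed = 3575 × 1.699 = 6074 lbmol/h.
N₂ fed = 6074 × 79/21 = 22850 lbmol/h.
Fuel reacted = 0.934 × 550 → ξ = 513.7 lbmol/h.
Outlet (n = n₀ + ν ξ):
  C₄H₁₀: 550 − 1(513.7) = 36.3
  O₂: 6074 − 6.5(513.7) = 2735
  N₂: 22850 (inert)
  CO₂: 0 + 4(513.7) = 2055
  H₂O: 0 + 5(513.7) = 2568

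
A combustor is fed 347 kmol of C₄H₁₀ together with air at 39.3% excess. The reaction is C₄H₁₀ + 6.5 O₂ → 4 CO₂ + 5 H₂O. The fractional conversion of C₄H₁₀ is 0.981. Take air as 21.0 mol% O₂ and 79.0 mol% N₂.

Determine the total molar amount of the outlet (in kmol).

Stoichiometric O₂ = 6.5 × 347 = 2256 kmol; O₂ fed = 2256 × 1.393 = 3142 kmol.
N₂ fed = 3142 × 79/21 = 11820 kmol.
Fuel reacted = 0.981 × 347 → ξ = 340.4 kmol.
Outlet (n = n₀ + ν ξ):
  C₄H₁₀: 347 − 1(340.4) = 6.593
  O₂: 3142 − 6.5(340.4) = 929.3
  N₂: 11820 (inert)
  CO₂: 0 + 4(340.4) = 1362
  H₂O: 0 + 5(340.4) = 1702
Total out = 6.593 + 929.3 + 11820 + 1362 + 1702 = 15820 kmol.

15800 kmol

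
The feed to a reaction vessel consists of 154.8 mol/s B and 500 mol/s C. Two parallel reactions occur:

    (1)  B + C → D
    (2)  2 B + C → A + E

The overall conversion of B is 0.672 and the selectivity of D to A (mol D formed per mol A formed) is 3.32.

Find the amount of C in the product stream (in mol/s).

Conversion of B: B consumed = 0.672 × 154.8 = 104 mol/s = 1ξ₁ + 2ξ₂.
Selectivity: 1ξ₁ / (1ξ₂) = 3.32 → ξ₁ = 3.32 ξ₂.
Substitute: (1·3.32 + 2) ξ₂ = 104 → ξ₂ = 19.55 mol/s, ξ₁ = 64.92 mol/s.
Outlet amounts (n = n₀ + Σ ν·ξ):
  B: 154.8 − 1(64.92) − 2(19.55) = 50.77
  C: 500 − 1(64.92) − 1(19.55) = 415.5
  D: 0 + 1(64.92) = 64.92
  A: 0 + 1(19.55) = 19.55
  E: 0 + 1(19.55) = 19.55

416 mol/s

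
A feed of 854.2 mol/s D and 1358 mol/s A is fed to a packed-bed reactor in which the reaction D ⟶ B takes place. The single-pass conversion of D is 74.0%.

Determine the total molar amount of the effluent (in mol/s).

D reacted = 0.74 × 854.2 = 632.1 mol/s; ν_D = −1, so ξ = 632.1/1 = 632.1 mol/s.
Outlet amounts (n = n₀ + ν ξ):
  D: 854.2 − 1(632.1) = 222.1
  B: 0 + 1(632.1) = 632.1
  A: 1358 (inert)
Total out = 222.1 + 632.1 + 1358 = 2212 mol/s.

2210 mol/s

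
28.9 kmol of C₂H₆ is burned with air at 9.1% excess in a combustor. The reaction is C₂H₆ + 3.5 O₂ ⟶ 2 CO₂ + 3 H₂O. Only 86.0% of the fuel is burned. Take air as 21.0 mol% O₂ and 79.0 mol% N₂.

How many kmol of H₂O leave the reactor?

74.6 kmol

Stoichiometric O₂ = 3.5 × 28.9 = 101.1 kmol; O₂ fed = 101.1 × 1.091 = 110.4 kmol.
N₂ fed = 110.4 × 79/21 = 415.1 kmol.
Fuel reacted = 0.86 × 28.9 → ξ = 24.85 kmol.
Outlet (n = n₀ + ν ξ):
  C₂H₆: 28.9 − 1(24.85) = 4.046
  O₂: 110.4 − 3.5(24.85) = 23.37
  N₂: 415.1 (inert)
  CO₂: 0 + 2(24.85) = 49.71
  H₂O: 0 + 3(24.85) = 74.56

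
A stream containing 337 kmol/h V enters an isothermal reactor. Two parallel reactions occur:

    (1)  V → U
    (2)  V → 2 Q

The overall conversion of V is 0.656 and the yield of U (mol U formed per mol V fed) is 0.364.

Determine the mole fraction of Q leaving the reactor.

Yield of U: 1ξ₁ / 337 = 0.364 → ξ₁ = 122.7 kmol/h.
Conversion of V: 1ξ₁ + 1ξ₂ = 0.656 × 337 = 221.1 → ξ₂ = 98.4 kmol/h.
Outlet amounts (n = n₀ + Σ ν·ξ):
  V: 337 − 1(122.7) − 1(98.4) = 115.9
  U: 0 + 1(122.7) = 122.7
  Q: 0 + 2(98.4) = 196.8
Total out = 435.4 kmol/h; y_Q = 196.8 / 435.4 = 0.452.

0.452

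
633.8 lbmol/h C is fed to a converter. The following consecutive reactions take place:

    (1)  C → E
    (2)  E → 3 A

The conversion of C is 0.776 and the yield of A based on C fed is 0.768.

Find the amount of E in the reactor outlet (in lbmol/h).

Conversion of C: C consumed = 1ξ₁ = 0.776 × 633.8 → ξ₁ = 491.8 lbmol/h.
Yield of A: 3ξ₂ / 633.8 = 0.768 → ξ₂ = 162.3 lbmol/h.
Outlet amounts (n = n₀ + Σ ν·ξ):
  C: 633.8 − 1(491.8) = 142
  E: 0 + 1(491.8) − 1(162.3) = 329.6
  A: 0 + 3(162.3) = 486.8

330 lbmol/h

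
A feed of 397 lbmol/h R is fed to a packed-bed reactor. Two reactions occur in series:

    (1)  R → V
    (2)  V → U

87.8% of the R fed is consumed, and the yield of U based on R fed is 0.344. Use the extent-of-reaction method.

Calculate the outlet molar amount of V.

212 lbmol/h

Conversion of R: R consumed = 1ξ₁ = 0.878 × 397 → ξ₁ = 348.6 lbmol/h.
Yield of U: 1ξ₂ / 397 = 0.344 → ξ₂ = 136.6 lbmol/h.
Outlet amounts (n = n₀ + Σ ν·ξ):
  R: 397 − 1(348.6) = 48.43
  V: 0 + 1(348.6) − 1(136.6) = 212
  U: 0 + 1(136.6) = 136.6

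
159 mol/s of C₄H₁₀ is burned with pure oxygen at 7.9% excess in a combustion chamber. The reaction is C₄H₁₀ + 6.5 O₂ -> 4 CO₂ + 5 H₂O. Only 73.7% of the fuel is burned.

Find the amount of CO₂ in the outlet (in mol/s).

Stoichiometric O₂ = 6.5 × 159 = 1034 mol/s; O₂ fed = 1034 × 1.079 = 1115 mol/s.
Fuel reacted = 0.737 × 159 → ξ = 117.2 mol/s.
Outlet (n = n₀ + ν ξ):
  C₄H₁₀: 159 − 1(117.2) = 41.82
  O₂: 1115 − 6.5(117.2) = 353.5
  CO₂: 0 + 4(117.2) = 468.7
  H₂O: 0 + 5(117.2) = 585.9

469 mol/s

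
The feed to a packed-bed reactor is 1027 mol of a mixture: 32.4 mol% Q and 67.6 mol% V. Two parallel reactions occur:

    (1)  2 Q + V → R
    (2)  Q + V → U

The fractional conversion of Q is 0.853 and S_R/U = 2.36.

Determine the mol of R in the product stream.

117 mol

Conversion of Q: Q consumed = 0.853 × 332.7 = 283.8 mol = 2ξ₁ + 1ξ₂.
Selectivity: 1ξ₁ / (1ξ₂) = 2.36 → ξ₁ = 2.36 ξ₂.
Substitute: (2·2.36 + 1) ξ₂ = 283.8 → ξ₂ = 49.62 mol, ξ₁ = 117.1 mol.
Outlet amounts (n = n₀ + Σ ν·ξ):
  Q: 332.7 − 2(117.1) − 1(49.62) = 48.91
  V: 694.3 − 1(117.1) − 1(49.62) = 527.5
  R: 0 + 1(117.1) = 117.1
  U: 0 + 1(49.62) = 49.62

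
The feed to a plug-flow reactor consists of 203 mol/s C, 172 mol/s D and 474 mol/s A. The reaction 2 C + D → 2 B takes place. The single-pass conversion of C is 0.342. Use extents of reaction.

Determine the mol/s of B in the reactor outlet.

C reacted = 0.342 × 203 = 69.43 mol/s; ν_C = −2, so ξ = 69.43/2 = 34.71 mol/s.
Outlet amounts (n = n₀ + ν ξ):
  C: 203 − 2(34.71) = 133.6
  D: 172 − 1(34.71) = 137.3
  B: 0 + 2(34.71) = 69.43
  A: 474 (inert)

69.4 mol/s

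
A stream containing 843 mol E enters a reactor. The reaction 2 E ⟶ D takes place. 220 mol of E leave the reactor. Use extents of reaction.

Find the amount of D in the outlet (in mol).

For E: n = n₀ − 2ξ → 220 = 843 − 2ξ, giving ξ = 311.5 mol.
Outlet amounts (n = n₀ + ν ξ):
  E: 843 − 2(311.5) = 220
  D: 0 + 1(311.5) = 311.5

312 mol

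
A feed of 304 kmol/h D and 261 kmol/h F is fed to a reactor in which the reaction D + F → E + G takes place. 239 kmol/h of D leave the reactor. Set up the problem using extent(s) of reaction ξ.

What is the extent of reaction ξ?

For D: n = n₀ − 1ξ → 239 = 304 − 1ξ, giving ξ = 65 kmol/h.
Outlet amounts (n = n₀ + ν ξ):
  D: 304 − 1(65) = 239
  F: 261 − 1(65) = 196
  E: 0 + 1(65) = 65
  G: 0 + 1(65) = 65

ξ = 65 kmol/h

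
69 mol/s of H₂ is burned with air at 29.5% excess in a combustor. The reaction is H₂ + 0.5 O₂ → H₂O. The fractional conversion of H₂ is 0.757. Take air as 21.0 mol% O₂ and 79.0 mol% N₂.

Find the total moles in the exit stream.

Stoichiometric O₂ = 0.5 × 69 = 34.5 mol/s; O₂ fed = 34.5 × 1.295 = 44.68 mol/s.
N₂ fed = 44.68 × 79/21 = 168.1 mol/s.
Fuel reacted = 0.757 × 69 → ξ = 52.23 mol/s.
Outlet (n = n₀ + ν ξ):
  H₂: 69 − 1(52.23) = 16.77
  O₂: 44.68 − 0.5(52.23) = 18.56
  N₂: 168.1 (inert)
  H₂O: 0 + 1(52.23) = 52.23
Total out = 16.77 + 18.56 + 168.1 + 52.23 = 255.6 mol/s.

256 mol/s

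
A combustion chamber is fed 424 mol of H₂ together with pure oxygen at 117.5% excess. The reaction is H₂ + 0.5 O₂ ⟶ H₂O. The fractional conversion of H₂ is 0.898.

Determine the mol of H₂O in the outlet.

Stoichiometric O₂ = 0.5 × 424 = 212 mol; O₂ fed = 212 × 2.175 = 461.1 mol.
Fuel reacted = 0.898 × 424 → ξ = 380.8 mol.
Outlet (n = n₀ + ν ξ):
  H₂: 424 − 1(380.8) = 43.25
  O₂: 461.1 − 0.5(380.8) = 270.7
  H₂O: 0 + 1(380.8) = 380.8

381 mol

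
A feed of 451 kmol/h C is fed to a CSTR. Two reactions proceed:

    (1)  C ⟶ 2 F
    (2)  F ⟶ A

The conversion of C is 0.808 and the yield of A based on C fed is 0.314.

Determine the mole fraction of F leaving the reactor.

Conversion of C: C consumed = 1ξ₁ = 0.808 × 451 → ξ₁ = 364.4 kmol/h.
Yield of A: 1ξ₂ / 451 = 0.314 → ξ₂ = 141.6 kmol/h.
Outlet amounts (n = n₀ + Σ ν·ξ):
  C: 451 − 1(364.4) = 86.59
  F: 0 + 2(364.4) − 1(141.6) = 587.2
  A: 0 + 1(141.6) = 141.6
Total out = 815.4 kmol/h; y_F = 587.2 / 815.4 = 0.7201.

0.72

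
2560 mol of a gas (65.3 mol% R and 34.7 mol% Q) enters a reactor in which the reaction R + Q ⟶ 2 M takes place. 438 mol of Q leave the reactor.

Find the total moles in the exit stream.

2560 mol

For Q: n = n₀ − 1ξ → 438 = 888.3 − 1ξ, giving ξ = 450.3 mol.
Outlet amounts (n = n₀ + ν ξ):
  R: 1672 − 1(450.3) = 1221
  Q: 888.3 − 1(450.3) = 438
  M: 0 + 2(450.3) = 900.6
Total out = 1221 + 438 + 900.6 = 2560 mol.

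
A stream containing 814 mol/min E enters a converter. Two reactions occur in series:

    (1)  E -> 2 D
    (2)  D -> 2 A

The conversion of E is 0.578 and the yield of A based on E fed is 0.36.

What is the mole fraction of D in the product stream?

Conversion of E: E consumed = 1ξ₁ = 0.578 × 814 → ξ₁ = 470.5 mol/min.
Yield of A: 2ξ₂ / 814 = 0.36 → ξ₂ = 146.5 mol/min.
Outlet amounts (n = n₀ + Σ ν·ξ):
  E: 814 − 1(470.5) = 343.5
  D: 0 + 2(470.5) − 1(146.5) = 794.5
  A: 0 + 2(146.5) = 293
Total out = 1431 mol/min; y_D = 794.5 / 1431 = 0.5552.

0.555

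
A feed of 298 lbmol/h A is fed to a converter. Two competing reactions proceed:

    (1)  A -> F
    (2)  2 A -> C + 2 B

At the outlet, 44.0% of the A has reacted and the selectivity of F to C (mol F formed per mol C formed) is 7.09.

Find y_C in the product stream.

Conversion of A: A consumed = 0.44 × 298 = 131.1 lbmol/h = 1ξ₁ + 2ξ₂.
Selectivity: 1ξ₁ / (1ξ₂) = 7.09 → ξ₁ = 7.09 ξ₂.
Substitute: (1·7.09 + 2) ξ₂ = 131.1 → ξ₂ = 14.42 lbmol/h, ξ₁ = 102.3 lbmol/h.
Outlet amounts (n = n₀ + Σ ν·ξ):
  A: 298 − 1(102.3) − 2(14.42) = 166.9
  F: 0 + 1(102.3) = 102.3
  C: 0 + 1(14.42) = 14.42
  B: 0 + 2(14.42) = 28.85
Total out = 312.4 lbmol/h; y_C = 14.42 / 312.4 = 0.04617.

0.0462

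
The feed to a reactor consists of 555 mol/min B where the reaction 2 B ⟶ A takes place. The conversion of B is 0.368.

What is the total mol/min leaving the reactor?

B reacted = 0.368 × 555 = 204.2 mol/min; ν_B = −2, so ξ = 204.2/2 = 102.1 mol/min.
Outlet amounts (n = n₀ + ν ξ):
  B: 555 − 2(102.1) = 350.8
  A: 0 + 1(102.1) = 102.1
Total out = 350.8 + 102.1 = 452.9 mol/min.

453 mol/min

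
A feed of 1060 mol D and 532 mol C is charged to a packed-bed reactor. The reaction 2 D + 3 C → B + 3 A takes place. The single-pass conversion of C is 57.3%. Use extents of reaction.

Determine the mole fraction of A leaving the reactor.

C reacted = 0.573 × 532 = 304.8 mol; ν_C = −3, so ξ = 304.8/3 = 101.6 mol.
Outlet amounts (n = n₀ + ν ξ):
  D: 1060 − 2(101.6) = 856.8
  C: 532 − 3(101.6) = 227.2
  B: 0 + 1(101.6) = 101.6
  A: 0 + 3(101.6) = 304.8
Total out = 1490 mol; y_A = 304.8 / 1490 = 0.2045.

0.205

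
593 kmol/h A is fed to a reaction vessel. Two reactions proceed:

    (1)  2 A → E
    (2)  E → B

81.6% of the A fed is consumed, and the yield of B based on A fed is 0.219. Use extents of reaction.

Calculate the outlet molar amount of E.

112 kmol/h

Conversion of A: A consumed = 2ξ₁ = 0.816 × 593 → ξ₁ = 241.9 kmol/h.
Yield of B: 1ξ₂ / 593 = 0.219 → ξ₂ = 129.9 kmol/h.
Outlet amounts (n = n₀ + Σ ν·ξ):
  A: 593 − 2(241.9) = 109.1
  E: 0 + 1(241.9) − 1(129.9) = 112.1
  B: 0 + 1(129.9) = 129.9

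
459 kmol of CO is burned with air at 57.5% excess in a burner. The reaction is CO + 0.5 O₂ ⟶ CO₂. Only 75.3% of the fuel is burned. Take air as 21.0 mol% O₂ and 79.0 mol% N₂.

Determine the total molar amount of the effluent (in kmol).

2010 kmol

Stoichiometric O₂ = 0.5 × 459 = 229.5 kmol; O₂ fed = 229.5 × 1.575 = 361.5 kmol.
N₂ fed = 361.5 × 79/21 = 1360 kmol.
Fuel reacted = 0.753 × 459 → ξ = 345.6 kmol.
Outlet (n = n₀ + ν ξ):
  CO: 459 − 1(345.6) = 113.4
  O₂: 361.5 − 0.5(345.6) = 188.6
  N₂: 1360 (inert)
  CO₂: 0 + 1(345.6) = 345.6
Total out = 113.4 + 188.6 + 1360 + 345.6 = 2007 kmol.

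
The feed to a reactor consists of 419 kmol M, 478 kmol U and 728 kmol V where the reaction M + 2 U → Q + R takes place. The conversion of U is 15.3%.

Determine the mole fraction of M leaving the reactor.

U reacted = 0.153 × 478 = 73.13 kmol; ν_U = −2, so ξ = 73.13/2 = 36.57 kmol.
Outlet amounts (n = n₀ + ν ξ):
  M: 419 − 1(36.57) = 382.4
  U: 478 − 2(36.57) = 404.9
  Q: 0 + 1(36.57) = 36.57
  R: 0 + 1(36.57) = 36.57
  V: 728 (inert)
Total out = 1588 kmol; y_M = 382.4 / 1588 = 0.2408.

0.241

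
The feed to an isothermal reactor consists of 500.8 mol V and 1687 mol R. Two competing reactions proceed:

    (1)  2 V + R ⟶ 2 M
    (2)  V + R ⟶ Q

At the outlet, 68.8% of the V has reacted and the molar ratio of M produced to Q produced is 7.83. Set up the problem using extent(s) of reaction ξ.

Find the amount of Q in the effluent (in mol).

39 mol

Conversion of V: V consumed = 0.688 × 500.8 = 344.6 mol = 2ξ₁ + 1ξ₂.
Selectivity: 2ξ₁ / (1ξ₂) = 7.83 → ξ₁ = 3.915 ξ₂.
Substitute: (2·3.915 + 1) ξ₂ = 344.6 → ξ₂ = 39.02 mol, ξ₁ = 152.8 mol.
Outlet amounts (n = n₀ + Σ ν·ξ):
  V: 500.8 − 2(152.8) − 1(39.02) = 156.2
  R: 1687 − 1(152.8) − 1(39.02) = 1495
  M: 0 + 2(152.8) = 305.5
  Q: 0 + 1(39.02) = 39.02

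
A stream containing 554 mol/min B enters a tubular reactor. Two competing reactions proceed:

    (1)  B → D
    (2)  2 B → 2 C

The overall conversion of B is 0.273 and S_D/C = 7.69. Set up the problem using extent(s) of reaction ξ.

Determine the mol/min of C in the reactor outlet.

Conversion of B: B consumed = 0.273 × 554 = 151.2 mol/min = 1ξ₁ + 2ξ₂.
Selectivity: 1ξ₁ / (2ξ₂) = 7.69 → ξ₁ = 15.38 ξ₂.
Substitute: (1·15.38 + 2) ξ₂ = 151.2 → ξ₂ = 8.702 mol/min, ξ₁ = 133.8 mol/min.
Outlet amounts (n = n₀ + Σ ν·ξ):
  B: 554 − 1(133.8) − 2(8.702) = 402.8
  D: 0 + 1(133.8) = 133.8
  C: 0 + 2(8.702) = 17.4

17.4 mol/min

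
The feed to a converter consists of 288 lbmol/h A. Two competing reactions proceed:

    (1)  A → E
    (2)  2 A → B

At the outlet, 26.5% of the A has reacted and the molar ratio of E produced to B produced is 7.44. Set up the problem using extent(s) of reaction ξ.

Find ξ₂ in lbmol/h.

ξ₂ = 8.08 lbmol/h

Conversion of A: A consumed = 0.265 × 288 = 76.32 lbmol/h = 1ξ₁ + 2ξ₂.
Selectivity: 1ξ₁ / (1ξ₂) = 7.44 → ξ₁ = 7.44 ξ₂.
Substitute: (1·7.44 + 2) ξ₂ = 76.32 → ξ₂ = 8.085 lbmol/h, ξ₁ = 60.15 lbmol/h.
Outlet amounts (n = n₀ + Σ ν·ξ):
  A: 288 − 1(60.15) − 2(8.085) = 211.7
  E: 0 + 1(60.15) = 60.15
  B: 0 + 1(8.085) = 8.085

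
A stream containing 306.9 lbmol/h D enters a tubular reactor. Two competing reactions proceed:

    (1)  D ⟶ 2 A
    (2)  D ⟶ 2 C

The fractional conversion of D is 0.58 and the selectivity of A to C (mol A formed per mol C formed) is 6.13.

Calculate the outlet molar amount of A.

306 lbmol/h

Conversion of D: D consumed = 0.58 × 306.9 = 178 lbmol/h = 1ξ₁ + 1ξ₂.
Selectivity: 2ξ₁ / (2ξ₂) = 6.13 → ξ₁ = 6.13 ξ₂.
Substitute: (1·6.13 + 1) ξ₂ = 178 → ξ₂ = 24.97 lbmol/h, ξ₁ = 153 lbmol/h.
Outlet amounts (n = n₀ + Σ ν·ξ):
  D: 306.9 − 1(153) − 1(24.97) = 128.9
  A: 0 + 2(153) = 306.1
  C: 0 + 2(24.97) = 49.93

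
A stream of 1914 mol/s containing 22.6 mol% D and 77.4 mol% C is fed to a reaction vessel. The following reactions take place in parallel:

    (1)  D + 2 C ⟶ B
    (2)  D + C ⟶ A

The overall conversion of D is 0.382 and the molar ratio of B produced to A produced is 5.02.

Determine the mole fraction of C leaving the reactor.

0.731

Conversion of D: D consumed = 0.382 × 432.6 = 165.2 mol/s = 1ξ₁ + 1ξ₂.
Selectivity: 1ξ₁ / (1ξ₂) = 5.02 → ξ₁ = 5.02 ξ₂.
Substitute: (1·5.02 + 1) ξ₂ = 165.2 → ξ₂ = 27.45 mol/s, ξ₁ = 137.8 mol/s.
Outlet amounts (n = n₀ + Σ ν·ξ):
  D: 432.6 − 1(137.8) − 1(27.45) = 267.3
  C: 1481 − 2(137.8) − 1(27.45) = 1178
  B: 0 + 1(137.8) = 137.8
  A: 0 + 1(27.45) = 27.45
Total out = 1611 mol/s; y_C = 1178 / 1611 = 0.7315.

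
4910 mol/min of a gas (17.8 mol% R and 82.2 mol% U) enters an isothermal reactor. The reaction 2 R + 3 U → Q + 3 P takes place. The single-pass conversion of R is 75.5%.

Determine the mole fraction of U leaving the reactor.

R reacted = 0.755 × 874 = 659.9 mol/min; ν_R = −2, so ξ = 659.9/2 = 329.9 mol/min.
Outlet amounts (n = n₀ + ν ξ):
  R: 874 − 2(329.9) = 214.1
  U: 4036 − 3(329.9) = 3046
  Q: 0 + 1(329.9) = 329.9
  P: 0 + 3(329.9) = 989.8
Total out = 4580 mol/min; y_U = 3046 / 4580 = 0.6651.

0.665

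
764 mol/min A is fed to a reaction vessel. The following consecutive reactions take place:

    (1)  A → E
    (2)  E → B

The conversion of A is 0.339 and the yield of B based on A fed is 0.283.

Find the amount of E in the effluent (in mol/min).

Conversion of A: A consumed = 1ξ₁ = 0.339 × 764 → ξ₁ = 259 mol/min.
Yield of B: 1ξ₂ / 764 = 0.283 → ξ₂ = 216.2 mol/min.
Outlet amounts (n = n₀ + Σ ν·ξ):
  A: 764 − 1(259) = 505
  E: 0 + 1(259) − 1(216.2) = 42.78
  B: 0 + 1(216.2) = 216.2

42.8 mol/min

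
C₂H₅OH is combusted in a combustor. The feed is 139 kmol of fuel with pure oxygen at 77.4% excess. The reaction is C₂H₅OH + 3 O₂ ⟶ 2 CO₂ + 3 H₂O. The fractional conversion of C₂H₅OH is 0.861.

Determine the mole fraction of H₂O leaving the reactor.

0.36

Stoichiometric O₂ = 3 × 139 = 417 kmol; O₂ fed = 417 × 1.774 = 739.8 kmol.
Fuel reacted = 0.861 × 139 → ξ = 119.7 kmol.
Outlet (n = n₀ + ν ξ):
  C₂H₅OH: 139 − 1(119.7) = 19.32
  O₂: 739.8 − 3(119.7) = 380.7
  CO₂: 0 + 2(119.7) = 239.4
  H₂O: 0 + 3(119.7) = 359
Total out = 998.4 kmol; y_H₂O = 359 / 998.4 = 0.3596.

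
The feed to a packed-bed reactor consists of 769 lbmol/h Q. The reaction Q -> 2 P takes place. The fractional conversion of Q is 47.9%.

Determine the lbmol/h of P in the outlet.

Q reacted = 0.479 × 769 = 368.4 lbmol/h; ν_Q = −1, so ξ = 368.4/1 = 368.4 lbmol/h.
Outlet amounts (n = n₀ + ν ξ):
  Q: 769 − 1(368.4) = 400.6
  P: 0 + 2(368.4) = 736.7

737 lbmol/h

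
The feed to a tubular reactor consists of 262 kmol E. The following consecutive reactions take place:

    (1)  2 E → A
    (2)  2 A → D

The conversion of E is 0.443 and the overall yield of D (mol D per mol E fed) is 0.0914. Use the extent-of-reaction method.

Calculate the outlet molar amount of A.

10.1 kmol

Conversion of E: E consumed = 2ξ₁ = 0.443 × 262 → ξ₁ = 58.03 kmol.
Yield of D: 1ξ₂ / 262 = 0.0914 → ξ₂ = 23.95 kmol.
Outlet amounts (n = n₀ + Σ ν·ξ):
  E: 262 − 2(58.03) = 145.9
  A: 0 + 1(58.03) − 2(23.95) = 10.14
  D: 0 + 1(23.95) = 23.95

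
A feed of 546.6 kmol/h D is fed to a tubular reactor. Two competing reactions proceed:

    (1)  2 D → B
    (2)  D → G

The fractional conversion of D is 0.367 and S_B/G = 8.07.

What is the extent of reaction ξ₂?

Conversion of D: D consumed = 0.367 × 546.6 = 200.6 kmol/h = 2ξ₁ + 1ξ₂.
Selectivity: 1ξ₁ / (1ξ₂) = 8.07 → ξ₁ = 8.07 ξ₂.
Substitute: (2·8.07 + 1) ξ₂ = 200.6 → ξ₂ = 11.7 kmol/h, ξ₁ = 94.45 kmol/h.
Outlet amounts (n = n₀ + Σ ν·ξ):
  D: 546.6 − 2(94.45) − 1(11.7) = 346
  B: 0 + 1(94.45) = 94.45
  G: 0 + 1(11.7) = 11.7

ξ₂ = 11.7 kmol/h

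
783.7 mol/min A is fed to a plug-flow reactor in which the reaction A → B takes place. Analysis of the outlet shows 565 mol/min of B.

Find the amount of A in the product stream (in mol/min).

For B: n = n₀ + 1ξ → 565 = 0 + 1ξ, giving ξ = 565 mol/min.
Outlet amounts (n = n₀ + ν ξ):
  A: 783.7 − 1(565) = 218.7
  B: 0 + 1(565) = 565

219 mol/min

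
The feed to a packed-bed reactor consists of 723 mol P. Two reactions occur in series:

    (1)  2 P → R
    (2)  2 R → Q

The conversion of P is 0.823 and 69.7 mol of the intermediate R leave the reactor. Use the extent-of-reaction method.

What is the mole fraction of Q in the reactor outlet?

0.366

Conversion of P: P consumed = 2ξ₁ = 0.823 × 723 → ξ₁ = 297.5 mol.
R balance: n_R = 0 + 1ξ₁ − 2ξ₂ = 69.7 → ξ₂ = (1·297.5 − 69.7)/2 = 113.9 mol.
Outlet amounts (n = n₀ + Σ ν·ξ):
  P: 723 − 2(297.5) = 128
  R: 0 + 1(297.5) − 2(113.9) = 69.7
  Q: 0 + 1(113.9) = 113.9
Total out = 311.6 mol; y_Q = 113.9 / 311.6 = 0.3656.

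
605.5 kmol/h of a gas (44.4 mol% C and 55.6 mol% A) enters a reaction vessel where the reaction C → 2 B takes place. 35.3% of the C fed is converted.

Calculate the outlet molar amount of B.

C reacted = 0.353 × 268.8 = 94.9 kmol/h; ν_C = −1, so ξ = 94.9/1 = 94.9 kmol/h.
Outlet amounts (n = n₀ + ν ξ):
  C: 268.8 − 1(94.9) = 173.9
  B: 0 + 2(94.9) = 189.8
  A: 336.7 (inert)

190 kmol/h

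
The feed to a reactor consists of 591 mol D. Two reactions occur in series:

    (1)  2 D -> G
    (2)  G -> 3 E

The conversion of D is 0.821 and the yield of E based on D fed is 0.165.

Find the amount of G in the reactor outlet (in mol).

Conversion of D: D consumed = 2ξ₁ = 0.821 × 591 → ξ₁ = 242.6 mol.
Yield of E: 3ξ₂ / 591 = 0.165 → ξ₂ = 32.51 mol.
Outlet amounts (n = n₀ + Σ ν·ξ):
  D: 591 − 2(242.6) = 105.8
  G: 0 + 1(242.6) − 1(32.51) = 210.1
  E: 0 + 3(32.51) = 97.52

210 mol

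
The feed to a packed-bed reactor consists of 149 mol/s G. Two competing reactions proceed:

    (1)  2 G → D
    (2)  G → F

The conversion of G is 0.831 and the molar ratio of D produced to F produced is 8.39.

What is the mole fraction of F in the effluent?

Conversion of G: G consumed = 0.831 × 149 = 123.8 mol/s = 2ξ₁ + 1ξ₂.
Selectivity: 1ξ₁ / (1ξ₂) = 8.39 → ξ₁ = 8.39 ξ₂.
Substitute: (2·8.39 + 1) ξ₂ = 123.8 → ξ₂ = 6.964 mol/s, ξ₁ = 58.43 mol/s.
Outlet amounts (n = n₀ + Σ ν·ξ):
  G: 149 − 2(58.43) − 1(6.964) = 25.18
  D: 0 + 1(58.43) = 58.43
  F: 0 + 1(6.964) = 6.964
Total out = 90.57 mol/s; y_F = 6.964 / 90.57 = 0.07689.

0.0769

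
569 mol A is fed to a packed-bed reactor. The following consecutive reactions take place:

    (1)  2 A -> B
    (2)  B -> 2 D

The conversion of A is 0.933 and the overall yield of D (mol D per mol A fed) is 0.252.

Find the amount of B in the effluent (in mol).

194 mol

Conversion of A: A consumed = 2ξ₁ = 0.933 × 569 → ξ₁ = 265.4 mol.
Yield of D: 2ξ₂ / 569 = 0.252 → ξ₂ = 71.69 mol.
Outlet amounts (n = n₀ + Σ ν·ξ):
  A: 569 − 2(265.4) = 38.12
  B: 0 + 1(265.4) − 1(71.69) = 193.7
  D: 0 + 2(71.69) = 143.4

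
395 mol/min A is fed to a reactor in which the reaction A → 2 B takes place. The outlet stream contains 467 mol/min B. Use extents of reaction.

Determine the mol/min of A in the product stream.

For B: n = n₀ + 2ξ → 467 = 0 + 2ξ, giving ξ = 233.5 mol/min.
Outlet amounts (n = n₀ + ν ξ):
  A: 395 − 1(233.5) = 161.5
  B: 0 + 2(233.5) = 467

162 mol/min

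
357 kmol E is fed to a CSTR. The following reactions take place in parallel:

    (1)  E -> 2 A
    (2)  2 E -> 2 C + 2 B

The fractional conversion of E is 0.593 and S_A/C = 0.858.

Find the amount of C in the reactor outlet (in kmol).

Conversion of E: E consumed = 0.593 × 357 = 211.7 kmol = 1ξ₁ + 2ξ₂.
Selectivity: 2ξ₁ / (2ξ₂) = 0.858 → ξ₁ = 0.858 ξ₂.
Substitute: (1·0.858 + 2) ξ₂ = 211.7 → ξ₂ = 74.07 kmol, ξ₁ = 63.55 kmol.
Outlet amounts (n = n₀ + Σ ν·ξ):
  E: 357 − 1(63.55) − 2(74.07) = 145.3
  A: 0 + 2(63.55) = 127.1
  C: 0 + 2(74.07) = 148.1
  B: 0 + 2(74.07) = 148.1

148 kmol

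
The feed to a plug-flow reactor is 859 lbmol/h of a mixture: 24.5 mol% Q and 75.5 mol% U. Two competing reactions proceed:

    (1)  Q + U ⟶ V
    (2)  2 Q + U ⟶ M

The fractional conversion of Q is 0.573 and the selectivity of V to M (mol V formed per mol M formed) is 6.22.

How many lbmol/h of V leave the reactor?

91.2 lbmol/h

Conversion of Q: Q consumed = 0.573 × 210.5 = 120.6 lbmol/h = 1ξ₁ + 2ξ₂.
Selectivity: 1ξ₁ / (1ξ₂) = 6.22 → ξ₁ = 6.22 ξ₂.
Substitute: (1·6.22 + 2) ξ₂ = 120.6 → ξ₂ = 14.67 lbmol/h, ξ₁ = 91.25 lbmol/h.
Outlet amounts (n = n₀ + Σ ν·ξ):
  Q: 210.5 − 1(91.25) − 2(14.67) = 89.86
  U: 648.5 − 1(91.25) − 1(14.67) = 542.6
  V: 0 + 1(91.25) = 91.25
  M: 0 + 1(14.67) = 14.67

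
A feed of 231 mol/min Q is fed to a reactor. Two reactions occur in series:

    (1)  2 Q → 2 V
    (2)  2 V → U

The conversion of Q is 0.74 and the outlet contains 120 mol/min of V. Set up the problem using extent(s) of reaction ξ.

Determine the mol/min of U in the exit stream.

Conversion of Q: Q consumed = 2ξ₁ = 0.74 × 231 → ξ₁ = 85.47 mol/min.
V balance: n_V = 0 + 2ξ₁ − 2ξ₂ = 120 → ξ₂ = (2·85.47 − 120)/2 = 25.47 mol/min.
Outlet amounts (n = n₀ + Σ ν·ξ):
  Q: 231 − 2(85.47) = 60.06
  V: 0 + 2(85.47) − 2(25.47) = 120
  U: 0 + 1(25.47) = 25.47

25.5 mol/min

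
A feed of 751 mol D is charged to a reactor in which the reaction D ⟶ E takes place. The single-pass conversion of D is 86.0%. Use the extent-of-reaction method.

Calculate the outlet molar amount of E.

D reacted = 0.86 × 751 = 645.9 mol; ν_D = −1, so ξ = 645.9/1 = 645.9 mol.
Outlet amounts (n = n₀ + ν ξ):
  D: 751 − 1(645.9) = 105.1
  E: 0 + 1(645.9) = 645.9

646 mol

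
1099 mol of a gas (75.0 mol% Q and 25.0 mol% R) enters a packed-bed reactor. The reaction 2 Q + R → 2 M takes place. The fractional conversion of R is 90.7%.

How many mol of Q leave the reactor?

R reacted = 0.907 × 274.8 = 249.2 mol; ν_R = −1, so ξ = 249.2/1 = 249.2 mol.
Outlet amounts (n = n₀ + ν ξ):
  Q: 824.2 − 2(249.2) = 325.9
  R: 274.8 − 1(249.2) = 25.55
  M: 0 + 2(249.2) = 498.4

326 mol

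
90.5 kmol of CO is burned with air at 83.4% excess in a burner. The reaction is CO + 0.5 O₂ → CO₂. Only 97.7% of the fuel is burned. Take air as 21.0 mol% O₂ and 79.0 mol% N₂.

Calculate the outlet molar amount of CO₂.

88.4 kmol

Stoichiometric O₂ = 0.5 × 90.5 = 45.25 kmol; O₂ fed = 45.25 × 1.834 = 82.99 kmol.
N₂ fed = 82.99 × 79/21 = 312.2 kmol.
Fuel reacted = 0.977 × 90.5 → ξ = 88.42 kmol.
Outlet (n = n₀ + ν ξ):
  CO: 90.5 − 1(88.42) = 2.082
  O₂: 82.99 − 0.5(88.42) = 38.78
  N₂: 312.2 (inert)
  CO₂: 0 + 1(88.42) = 88.42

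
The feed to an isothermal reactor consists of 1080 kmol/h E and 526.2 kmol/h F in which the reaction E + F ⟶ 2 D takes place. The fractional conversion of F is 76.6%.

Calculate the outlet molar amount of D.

806 kmol/h

F reacted = 0.766 × 526.2 = 403.1 kmol/h; ν_F = −1, so ξ = 403.1/1 = 403.1 kmol/h.
Outlet amounts (n = n₀ + ν ξ):
  E: 1080 − 1(403.1) = 676.9
  F: 526.2 − 1(403.1) = 123.1
  D: 0 + 2(403.1) = 806.1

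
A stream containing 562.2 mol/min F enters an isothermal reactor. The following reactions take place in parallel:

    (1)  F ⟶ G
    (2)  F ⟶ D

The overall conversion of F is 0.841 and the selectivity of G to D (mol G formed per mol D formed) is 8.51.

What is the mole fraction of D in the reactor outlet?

0.0884

Conversion of F: F consumed = 0.841 × 562.2 = 472.8 mol/min = 1ξ₁ + 1ξ₂.
Selectivity: 1ξ₁ / (1ξ₂) = 8.51 → ξ₁ = 8.51 ξ₂.
Substitute: (1·8.51 + 1) ξ₂ = 472.8 → ξ₂ = 49.72 mol/min, ξ₁ = 423.1 mol/min.
Outlet amounts (n = n₀ + Σ ν·ξ):
  F: 562.2 − 1(423.1) − 1(49.72) = 89.39
  G: 0 + 1(423.1) = 423.1
  D: 0 + 1(49.72) = 49.72
Total out = 562.2 mol/min; y_D = 49.72 / 562.2 = 0.08843.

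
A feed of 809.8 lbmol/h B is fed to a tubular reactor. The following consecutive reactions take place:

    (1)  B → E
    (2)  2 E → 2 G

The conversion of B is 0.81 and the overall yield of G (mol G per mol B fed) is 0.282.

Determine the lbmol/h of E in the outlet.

Conversion of B: B consumed = 1ξ₁ = 0.81 × 809.8 → ξ₁ = 655.9 lbmol/h.
Yield of G: 2ξ₂ / 809.8 = 0.282 → ξ₂ = 114.2 lbmol/h.
Outlet amounts (n = n₀ + Σ ν·ξ):
  B: 809.8 − 1(655.9) = 153.9
  E: 0 + 1(655.9) − 2(114.2) = 427.6
  G: 0 + 2(114.2) = 228.4

428 lbmol/h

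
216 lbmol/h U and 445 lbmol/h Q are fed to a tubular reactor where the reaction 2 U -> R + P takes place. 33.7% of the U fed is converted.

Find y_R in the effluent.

0.0551

U reacted = 0.337 × 216 = 72.79 lbmol/h; ν_U = −2, so ξ = 72.79/2 = 36.4 lbmol/h.
Outlet amounts (n = n₀ + ν ξ):
  U: 216 − 2(36.4) = 143.2
  R: 0 + 1(36.4) = 36.4
  P: 0 + 1(36.4) = 36.4
  Q: 445 (inert)
Total out = 661 lbmol/h; y_R = 36.4 / 661 = 0.05506.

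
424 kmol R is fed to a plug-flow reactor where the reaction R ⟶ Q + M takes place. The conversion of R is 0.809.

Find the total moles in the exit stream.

R reacted = 0.809 × 424 = 343 kmol; ν_R = −1, so ξ = 343/1 = 343 kmol.
Outlet amounts (n = n₀ + ν ξ):
  R: 424 − 1(343) = 80.98
  Q: 0 + 1(343) = 343
  M: 0 + 1(343) = 343
Total out = 80.98 + 343 + 343 = 767 kmol.

767 kmol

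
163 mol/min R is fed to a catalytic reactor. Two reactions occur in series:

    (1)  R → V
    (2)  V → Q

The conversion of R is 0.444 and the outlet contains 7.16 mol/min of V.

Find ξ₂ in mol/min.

ξ₂ = 65.2 mol/min

Conversion of R: R consumed = 1ξ₁ = 0.444 × 163 → ξ₁ = 72.37 mol/min.
V balance: n_V = 0 + 1ξ₁ − 1ξ₂ = 7.16 → ξ₂ = (1·72.37 − 7.16)/1 = 65.21 mol/min.
Outlet amounts (n = n₀ + Σ ν·ξ):
  R: 163 − 1(72.37) = 90.63
  V: 0 + 1(72.37) − 1(65.21) = 7.16
  Q: 0 + 1(65.21) = 65.21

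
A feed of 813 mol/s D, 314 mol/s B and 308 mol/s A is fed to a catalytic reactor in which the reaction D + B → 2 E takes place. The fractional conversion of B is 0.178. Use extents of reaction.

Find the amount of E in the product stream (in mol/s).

112 mol/s

B reacted = 0.178 × 314 = 55.89 mol/s; ν_B = −1, so ξ = 55.89/1 = 55.89 mol/s.
Outlet amounts (n = n₀ + ν ξ):
  D: 813 − 1(55.89) = 757.1
  B: 314 − 1(55.89) = 258.1
  E: 0 + 2(55.89) = 111.8
  A: 308 (inert)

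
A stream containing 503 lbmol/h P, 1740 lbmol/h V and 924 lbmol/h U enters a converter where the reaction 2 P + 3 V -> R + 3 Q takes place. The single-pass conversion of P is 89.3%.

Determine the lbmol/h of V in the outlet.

P reacted = 0.893 × 503 = 449.2 lbmol/h; ν_P = −2, so ξ = 449.2/2 = 224.6 lbmol/h.
Outlet amounts (n = n₀ + ν ξ):
  P: 503 − 2(224.6) = 53.82
  V: 1740 − 3(224.6) = 1066
  R: 0 + 1(224.6) = 224.6
  Q: 0 + 3(224.6) = 673.8
  U: 924 (inert)

1070 lbmol/h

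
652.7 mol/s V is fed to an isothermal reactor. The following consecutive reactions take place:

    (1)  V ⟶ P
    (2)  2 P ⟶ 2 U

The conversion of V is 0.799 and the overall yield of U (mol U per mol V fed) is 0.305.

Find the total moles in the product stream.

Conversion of V: V consumed = 1ξ₁ = 0.799 × 652.7 → ξ₁ = 521.5 mol/s.
Yield of U: 2ξ₂ / 652.7 = 0.305 → ξ₂ = 99.54 mol/s.
Outlet amounts (n = n₀ + Σ ν·ξ):
  V: 652.7 − 1(521.5) = 131.2
  P: 0 + 1(521.5) − 2(99.54) = 322.4
  U: 0 + 2(99.54) = 199.1
Total out = 131.2 + 322.4 + 199.1 = 652.7 mol/s.

653 mol/s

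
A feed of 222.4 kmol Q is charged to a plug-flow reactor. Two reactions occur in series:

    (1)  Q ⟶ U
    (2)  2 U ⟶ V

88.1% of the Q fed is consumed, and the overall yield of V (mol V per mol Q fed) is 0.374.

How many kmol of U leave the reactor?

Conversion of Q: Q consumed = 1ξ₁ = 0.881 × 222.4 → ξ₁ = 195.9 kmol.
Yield of V: 1ξ₂ / 222.4 = 0.374 → ξ₂ = 83.18 kmol.
Outlet amounts (n = n₀ + Σ ν·ξ):
  Q: 222.4 − 1(195.9) = 26.47
  U: 0 + 1(195.9) − 2(83.18) = 29.58
  V: 0 + 1(83.18) = 83.18

29.6 kmol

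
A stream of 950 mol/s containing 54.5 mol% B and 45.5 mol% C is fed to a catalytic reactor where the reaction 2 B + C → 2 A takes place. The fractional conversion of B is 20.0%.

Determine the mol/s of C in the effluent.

B reacted = 0.2 × 517.8 = 103.6 mol/s; ν_B = −2, so ξ = 103.6/2 = 51.78 mol/s.
Outlet amounts (n = n₀ + ν ξ):
  B: 517.8 − 2(51.78) = 414.2
  C: 432.2 − 1(51.78) = 380.5
  A: 0 + 2(51.78) = 103.6

380 mol/s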